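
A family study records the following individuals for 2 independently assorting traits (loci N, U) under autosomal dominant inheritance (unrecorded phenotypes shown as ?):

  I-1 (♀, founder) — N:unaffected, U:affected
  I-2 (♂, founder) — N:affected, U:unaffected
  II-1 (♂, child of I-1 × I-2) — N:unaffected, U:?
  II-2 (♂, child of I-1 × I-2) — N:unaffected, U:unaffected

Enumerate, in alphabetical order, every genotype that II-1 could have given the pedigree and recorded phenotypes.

II-1 ∈ {nn Uu, nn uu}

N/I-1 un ·: nn
N/I-2 aff ·: Nn
N/II-1 un I-1×I-2: nn
N/II-2 un I-1×I-2: nn
⇒ N over [I-1,I-2,II-1,II-2]: 1 consistent
U/I-1 aff ·: Uu
U/I-2 un ·: uu
U/II-1 ? I-1×I-2: uu|Uu
U/II-2 un I-1×I-2: uu
⇒ U over [I-1,I-2,II-1,II-2]: 2 consistent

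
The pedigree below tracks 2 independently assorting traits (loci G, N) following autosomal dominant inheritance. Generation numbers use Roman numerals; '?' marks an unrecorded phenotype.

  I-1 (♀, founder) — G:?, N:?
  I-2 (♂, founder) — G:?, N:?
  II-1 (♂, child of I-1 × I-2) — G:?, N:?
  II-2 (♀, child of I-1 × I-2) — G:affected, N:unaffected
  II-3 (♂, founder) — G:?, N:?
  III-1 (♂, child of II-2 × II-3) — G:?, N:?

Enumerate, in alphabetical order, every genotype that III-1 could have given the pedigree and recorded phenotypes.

III-1 ∈ {GG Nn, GG nn, Gg Nn, Gg nn, gg Nn, gg nn}

G/I-1 ? ·: gg|Gg|GG
G/I-2 ? ·: gg|Gg|GG
G/II-1 ? I-1×I-2: gg|Gg|GG
G/II-2 aff I-1×I-2: Gg|GG
G/II-3 ? ·: gg|Gg|GG
G/III-1 ? II-2×II-3: gg|Gg|GG
⇒ G over [I-1,I-2,II-1,II-2,II-3,III-1]: 123 consistent
N/I-1 ? ·: nn|Nn
N/I-2 ? ·: nn|Nn
N/II-1 ? I-1×I-2: nn|Nn|NN
N/II-2 un I-1×I-2: nn
N/II-3 ? ·: nn|Nn|NN
N/III-1 ? II-2×II-3: nn|Nn
⇒ N over [I-1,I-2,II-1,II-2,II-3,III-1]: 32 consistent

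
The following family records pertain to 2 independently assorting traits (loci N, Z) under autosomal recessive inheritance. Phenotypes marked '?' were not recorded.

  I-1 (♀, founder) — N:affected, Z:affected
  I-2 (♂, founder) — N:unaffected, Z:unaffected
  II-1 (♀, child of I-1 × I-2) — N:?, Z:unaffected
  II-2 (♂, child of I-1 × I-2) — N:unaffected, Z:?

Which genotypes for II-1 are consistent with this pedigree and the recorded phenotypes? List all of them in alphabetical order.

N/I-1 aff ·: nn
N/I-2 un ·: NN|Nn
N/II-1 ? I-1×I-2: Nn|nn
N/II-2 un I-1×I-2: Nn
⇒ N over [I-1,I-2,II-1,II-2]: 3 consistent
Z/I-1 aff ·: zz
Z/I-2 un ·: ZZ|Zz
Z/II-1 un I-1×I-2: Zz
Z/II-2 ? I-1×I-2: Zz|zz
⇒ Z over [I-1,I-2,II-1,II-2]: 3 consistent

II-1 ∈ {Nn Zz, nn Zz}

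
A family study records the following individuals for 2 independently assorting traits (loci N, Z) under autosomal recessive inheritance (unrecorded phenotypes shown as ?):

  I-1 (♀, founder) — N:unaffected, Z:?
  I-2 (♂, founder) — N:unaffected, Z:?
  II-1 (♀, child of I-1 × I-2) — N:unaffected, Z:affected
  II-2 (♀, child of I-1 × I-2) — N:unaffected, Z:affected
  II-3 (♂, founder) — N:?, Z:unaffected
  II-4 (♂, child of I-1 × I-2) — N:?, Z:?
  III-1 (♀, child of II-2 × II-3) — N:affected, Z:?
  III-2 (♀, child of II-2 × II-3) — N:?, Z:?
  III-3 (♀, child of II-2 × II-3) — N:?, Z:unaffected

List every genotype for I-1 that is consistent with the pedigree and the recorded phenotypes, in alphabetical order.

N/I-1 un ·: NN|Nn
N/I-2 un ·: NN|Nn
N/II-1 un I-1×I-2: NN|Nn
N/II-2 un I-1×I-2: Nn
N/II-3 ? ·: Nn|nn
N/II-4 ? I-1×I-2: NN|Nn|nn
N/III-1 aff II-2×II-3: nn
N/III-2 ? II-2×II-3: NN|Nn|nn
N/III-3 ? II-2×II-3: NN|Nn|nn
⇒ N over [I-1,I-2,II-1,II-2,II-3,II-4,III-1,III-2,III-3]: 182 consistent
Z/I-1 ? ·: Zz|zz
Z/I-2 ? ·: Zz|zz
Z/II-1 aff I-1×I-2: zz
Z/II-2 aff I-1×I-2: zz
Z/II-3 un ·: ZZ|Zz
Z/II-4 ? I-1×I-2: ZZ|Zz|zz
Z/III-1 ? II-2×II-3: Zz|zz
Z/III-2 ? II-2×II-3: Zz|zz
Z/III-3 un II-2×II-3: Zz
⇒ Z over [I-1,I-2,II-1,II-2,II-3,II-4,III-1,III-2,III-3]: 40 consistent

I-1 ∈ {NN Zz, NN zz, Nn Zz, Nn zz}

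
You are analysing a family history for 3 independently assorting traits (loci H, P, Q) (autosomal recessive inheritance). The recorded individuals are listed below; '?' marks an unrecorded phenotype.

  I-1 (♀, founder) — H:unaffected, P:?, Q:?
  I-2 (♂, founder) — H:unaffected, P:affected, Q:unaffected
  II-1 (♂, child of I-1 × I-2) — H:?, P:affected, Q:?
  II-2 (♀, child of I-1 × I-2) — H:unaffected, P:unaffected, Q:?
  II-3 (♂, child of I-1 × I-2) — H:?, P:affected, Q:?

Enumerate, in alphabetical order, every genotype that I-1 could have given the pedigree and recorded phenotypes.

I-1 ∈ {HH Pp QQ, HH Pp Qq, HH Pp qq, Hh Pp QQ, Hh Pp Qq, Hh Pp qq}

H/I-1 un ·: HH|Hh
H/I-2 un ·: HH|Hh
H/II-1 ? I-1×I-2: HH|Hh|hh
H/II-2 un I-1×I-2: HH|Hh
H/II-3 ? I-1×I-2: HH|Hh|hh
⇒ H over [I-1,I-2,II-1,II-2,II-3]: 35 consistent
P/I-1 ? ·: Pp
P/I-2 aff ·: pp
P/II-1 aff I-1×I-2: pp
P/II-2 un I-1×I-2: Pp
P/II-3 aff I-1×I-2: pp
⇒ P over [I-1,I-2,II-1,II-2,II-3]: 1 consistent
Q/I-1 ? ·: QQ|Qq|qq
Q/I-2 un ·: QQ|Qq
Q/II-1 ? I-1×I-2: QQ|Qq|qq
Q/II-2 ? I-1×I-2: QQ|Qq|qq
Q/II-3 ? I-1×I-2: QQ|Qq|qq
⇒ Q over [I-1,I-2,II-1,II-2,II-3]: 53 consistent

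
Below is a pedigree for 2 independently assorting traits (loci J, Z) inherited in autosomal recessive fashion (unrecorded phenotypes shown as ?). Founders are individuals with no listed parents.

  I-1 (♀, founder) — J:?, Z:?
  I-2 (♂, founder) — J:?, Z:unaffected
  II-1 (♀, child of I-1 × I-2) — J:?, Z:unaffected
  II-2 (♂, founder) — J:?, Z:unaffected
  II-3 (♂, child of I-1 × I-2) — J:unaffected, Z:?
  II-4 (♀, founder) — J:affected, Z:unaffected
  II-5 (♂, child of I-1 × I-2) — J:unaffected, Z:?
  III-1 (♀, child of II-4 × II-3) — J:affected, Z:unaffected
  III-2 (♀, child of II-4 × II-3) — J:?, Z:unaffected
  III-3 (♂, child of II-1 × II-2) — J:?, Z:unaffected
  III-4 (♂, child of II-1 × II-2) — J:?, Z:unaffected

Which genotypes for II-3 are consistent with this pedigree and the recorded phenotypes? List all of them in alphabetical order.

J/I-1 ? ·: JJ|Jj|jj
J/I-2 ? ·: JJ|Jj|jj
J/II-1 ? I-1×I-2: JJ|Jj|jj
J/II-2 ? ·: JJ|Jj|jj
J/II-3 un I-1×I-2: Jj
J/II-4 aff ·: jj
J/II-5 un I-1×I-2: JJ|Jj
J/III-1 aff II-4×II-3: jj
J/III-2 ? II-4×II-3: Jj|jj
J/III-3 ? II-1×II-2: JJ|Jj|jj
J/III-4 ? II-1×II-2: JJ|Jj|jj
⇒ J over [I-1,I-2,II-1,II-2,II-3,II-4,II-5,III-1,III-2,III-3,III-4]: 460 consistent
Z/I-1 ? ·: ZZ|Zz|zz
Z/I-2 un ·: ZZ|Zz
Z/II-1 un I-1×I-2: ZZ|Zz
Z/II-2 un ·: ZZ|Zz
Z/II-3 ? I-1×I-2: ZZ|Zz|zz
Z/II-4 un ·: ZZ|Zz
Z/II-5 ? I-1×I-2: ZZ|Zz|zz
Z/III-1 un II-4×II-3: ZZ|Zz
Z/III-2 un II-4×II-3: ZZ|Zz
Z/III-3 un II-1×II-2: ZZ|Zz
Z/III-4 un II-1×II-2: ZZ|Zz
⇒ Z over [I-1,I-2,II-1,II-2,II-3,II-4,II-5,III-1,III-2,III-3,III-4]: 1510 consistent

II-3 ∈ {Jj ZZ, Jj Zz, Jj zz}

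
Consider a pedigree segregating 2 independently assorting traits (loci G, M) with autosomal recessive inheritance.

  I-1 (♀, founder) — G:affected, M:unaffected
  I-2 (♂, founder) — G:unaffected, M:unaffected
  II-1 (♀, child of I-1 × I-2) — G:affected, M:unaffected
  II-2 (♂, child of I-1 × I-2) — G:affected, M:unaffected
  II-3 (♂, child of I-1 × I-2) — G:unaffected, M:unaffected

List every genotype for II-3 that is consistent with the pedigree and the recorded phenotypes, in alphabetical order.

G/I-1 aff ·: gg
G/I-2 un ·: Gg
G/II-1 aff I-1×I-2: gg
G/II-2 aff I-1×I-2: gg
G/II-3 un I-1×I-2: Gg
⇒ G over [I-1,I-2,II-1,II-2,II-3]: 1 consistent
M/I-1 un ·: MM|Mm
M/I-2 un ·: MM|Mm
M/II-1 un I-1×I-2: MM|Mm
M/II-2 un I-1×I-2: MM|Mm
M/II-3 un I-1×I-2: MM|Mm
⇒ M over [I-1,I-2,II-1,II-2,II-3]: 25 consistent

II-3 ∈ {Gg MM, Gg Mm}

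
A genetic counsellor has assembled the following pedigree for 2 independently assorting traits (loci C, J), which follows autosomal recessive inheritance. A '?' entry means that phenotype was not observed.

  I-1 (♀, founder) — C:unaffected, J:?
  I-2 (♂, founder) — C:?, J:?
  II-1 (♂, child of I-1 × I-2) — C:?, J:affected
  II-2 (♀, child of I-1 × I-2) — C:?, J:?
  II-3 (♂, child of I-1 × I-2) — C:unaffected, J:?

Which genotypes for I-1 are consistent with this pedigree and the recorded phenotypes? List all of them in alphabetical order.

I-1 ∈ {CC Jj, CC jj, Cc Jj, Cc jj}

C/I-1 un ·: CC|Cc
C/I-2 ? ·: CC|Cc|cc
C/II-1 ? I-1×I-2: CC|Cc|cc
C/II-2 ? I-1×I-2: CC|Cc|cc
C/II-3 un I-1×I-2: CC|Cc
⇒ C over [I-1,I-2,II-1,II-2,II-3]: 40 consistent
J/I-1 ? ·: Jj|jj
J/I-2 ? ·: Jj|jj
J/II-1 aff I-1×I-2: jj
J/II-2 ? I-1×I-2: JJ|Jj|jj
J/II-3 ? I-1×I-2: JJ|Jj|jj
⇒ J over [I-1,I-2,II-1,II-2,II-3]: 18 consistent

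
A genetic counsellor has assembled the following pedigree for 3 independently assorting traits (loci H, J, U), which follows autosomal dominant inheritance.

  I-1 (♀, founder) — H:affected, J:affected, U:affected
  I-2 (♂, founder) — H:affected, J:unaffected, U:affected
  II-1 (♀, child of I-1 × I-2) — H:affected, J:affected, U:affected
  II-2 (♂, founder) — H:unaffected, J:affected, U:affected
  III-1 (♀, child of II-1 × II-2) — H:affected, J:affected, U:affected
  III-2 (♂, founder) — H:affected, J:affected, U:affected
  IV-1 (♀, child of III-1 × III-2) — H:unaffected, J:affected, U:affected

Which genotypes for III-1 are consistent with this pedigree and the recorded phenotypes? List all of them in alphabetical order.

H/I-1 aff ·: Hh|HH
H/I-2 aff ·: Hh|HH
H/II-1 aff I-1×I-2: Hh|HH
H/II-2 un ·: hh
H/III-1 aff II-1×II-2: Hh
H/III-2 aff ·: Hh
H/IV-1 un III-1×III-2: hh
⇒ H over [I-1,I-2,II-1,II-2,III-1,III-2,IV-1]: 7 consistent
J/I-1 aff ·: Jj|JJ
J/I-2 un ·: jj
J/II-1 aff I-1×I-2: Jj
J/II-2 aff ·: Jj|JJ
J/III-1 aff II-1×II-2: Jj|JJ
J/III-2 aff ·: Jj|JJ
J/IV-1 aff III-1×III-2: Jj|JJ
⇒ J over [I-1,I-2,II-1,II-2,III-1,III-2,IV-1]: 28 consistent
U/I-1 aff ·: Uu|UU
U/I-2 aff ·: Uu|UU
U/II-1 aff I-1×I-2: Uu|UU
U/II-2 aff ·: Uu|UU
U/III-1 aff II-1×II-2: Uu|UU
U/III-2 aff ·: Uu|UU
U/IV-1 aff III-1×III-2: Uu|UU
⇒ U over [I-1,I-2,II-1,II-2,III-1,III-2,IV-1]: 82 consistent

III-1 ∈ {Hh JJ UU, Hh JJ Uu, Hh Jj UU, Hh Jj Uu}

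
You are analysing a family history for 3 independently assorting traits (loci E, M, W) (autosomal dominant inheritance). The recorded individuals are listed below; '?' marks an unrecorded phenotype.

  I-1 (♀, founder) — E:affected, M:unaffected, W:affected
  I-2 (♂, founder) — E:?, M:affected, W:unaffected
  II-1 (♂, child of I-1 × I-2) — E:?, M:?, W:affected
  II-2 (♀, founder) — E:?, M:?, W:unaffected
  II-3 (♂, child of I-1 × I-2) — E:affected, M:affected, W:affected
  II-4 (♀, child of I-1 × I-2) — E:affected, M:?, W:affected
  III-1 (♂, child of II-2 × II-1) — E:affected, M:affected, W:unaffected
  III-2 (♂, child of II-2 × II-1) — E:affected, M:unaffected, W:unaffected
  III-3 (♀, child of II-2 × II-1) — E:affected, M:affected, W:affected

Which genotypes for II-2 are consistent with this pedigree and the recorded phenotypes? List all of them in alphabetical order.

E/I-1 aff ·: Ee|EE
E/I-2 ? ·: ee|Ee|EE
E/II-1 ? I-1×I-2: ee|Ee|EE
E/II-2 ? ·: ee|Ee|EE
E/II-3 aff I-1×I-2: Ee|EE
E/II-4 aff I-1×I-2: Ee|EE
E/III-1 aff II-2×II-1: Ee|EE
E/III-2 aff II-2×II-1: Ee|EE
E/III-3 aff II-2×II-1: Ee|EE
⇒ E over [I-1,I-2,II-1,II-2,II-3,II-4,III-1,III-2,III-3]: 378 consistent
M/I-1 un ·: mm
M/I-2 aff ·: Mm|MM
M/II-1 ? I-1×I-2: mm|Mm
M/II-2 ? ·: mm|Mm
M/II-3 aff I-1×I-2: Mm
M/II-4 ? I-1×I-2: mm|Mm
M/III-1 aff II-2×II-1: Mm|MM
M/III-2 un II-2×II-1: mm
M/III-3 aff II-2×II-1: Mm|MM
⇒ M over [I-1,I-2,II-1,II-2,II-3,II-4,III-1,III-2,III-3]: 17 consistent
W/I-1 aff ·: Ww|WW
W/I-2 un ·: ww
W/II-1 aff I-1×I-2: Ww
W/II-2 un ·: ww
W/II-3 aff I-1×I-2: Ww
W/II-4 aff I-1×I-2: Ww
W/III-1 un II-2×II-1: ww
W/III-2 un II-2×II-1: ww
W/III-3 aff II-2×II-1: Ww
⇒ W over [I-1,I-2,II-1,II-2,II-3,II-4,III-1,III-2,III-3]: 2 consistent

II-2 ∈ {EE Mm ww, EE mm ww, Ee Mm ww, Ee mm ww, ee Mm ww, ee mm ww}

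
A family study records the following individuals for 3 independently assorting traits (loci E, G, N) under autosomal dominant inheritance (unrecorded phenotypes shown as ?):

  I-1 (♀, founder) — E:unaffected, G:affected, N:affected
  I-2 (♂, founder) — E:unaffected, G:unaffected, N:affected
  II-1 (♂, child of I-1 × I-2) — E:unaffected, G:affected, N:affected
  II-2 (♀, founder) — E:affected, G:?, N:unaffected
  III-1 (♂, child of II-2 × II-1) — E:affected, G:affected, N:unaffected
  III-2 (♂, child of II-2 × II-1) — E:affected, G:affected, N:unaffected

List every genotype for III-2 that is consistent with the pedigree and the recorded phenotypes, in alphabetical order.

III-2 ∈ {Ee GG nn, Ee Gg nn}

E/I-1 un ·: ee
E/I-2 un ·: ee
E/II-1 un I-1×I-2: ee
E/II-2 aff ·: Ee|EE
E/III-1 aff II-2×II-1: Ee
E/III-2 aff II-2×II-1: Ee
⇒ E over [I-1,I-2,II-1,II-2,III-1,III-2]: 2 consistent
G/I-1 aff ·: Gg|GG
G/I-2 un ·: gg
G/II-1 aff I-1×I-2: Gg
G/II-2 ? ·: gg|Gg|GG
G/III-1 aff II-2×II-1: Gg|GG
G/III-2 aff II-2×II-1: Gg|GG
⇒ G over [I-1,I-2,II-1,II-2,III-1,III-2]: 18 consistent
N/I-1 aff ·: Nn|NN
N/I-2 aff ·: Nn|NN
N/II-1 aff I-1×I-2: Nn
N/II-2 un ·: nn
N/III-1 un II-2×II-1: nn
N/III-2 un II-2×II-1: nn
⇒ N over [I-1,I-2,II-1,II-2,III-1,III-2]: 3 consistent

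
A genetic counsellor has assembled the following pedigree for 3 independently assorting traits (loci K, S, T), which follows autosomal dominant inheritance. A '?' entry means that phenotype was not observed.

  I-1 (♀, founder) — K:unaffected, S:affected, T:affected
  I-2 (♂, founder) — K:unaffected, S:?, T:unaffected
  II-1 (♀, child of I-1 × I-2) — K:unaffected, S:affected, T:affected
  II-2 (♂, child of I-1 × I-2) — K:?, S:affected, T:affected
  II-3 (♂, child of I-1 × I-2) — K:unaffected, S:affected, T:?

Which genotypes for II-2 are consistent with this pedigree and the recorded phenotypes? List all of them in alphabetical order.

K/I-1 un ·: kk
K/I-2 un ·: kk
K/II-1 un I-1×I-2: kk
K/II-2 ? I-1×I-2: kk
K/II-3 un I-1×I-2: kk
⇒ K over [I-1,I-2,II-1,II-2,II-3]: 1 consistent
S/I-1 aff ·: Ss|SS
S/I-2 ? ·: ss|Ss|SS
S/II-1 aff I-1×I-2: Ss|SS
S/II-2 aff I-1×I-2: Ss|SS
S/II-3 aff I-1×I-2: Ss|SS
⇒ S over [I-1,I-2,II-1,II-2,II-3]: 27 consistent
T/I-1 aff ·: Tt|TT
T/I-2 un ·: tt
T/II-1 aff I-1×I-2: Tt
T/II-2 aff I-1×I-2: Tt
T/II-3 ? I-1×I-2: tt|Tt
⇒ T over [I-1,I-2,II-1,II-2,II-3]: 3 consistent

II-2 ∈ {kk SS Tt, kk Ss Tt}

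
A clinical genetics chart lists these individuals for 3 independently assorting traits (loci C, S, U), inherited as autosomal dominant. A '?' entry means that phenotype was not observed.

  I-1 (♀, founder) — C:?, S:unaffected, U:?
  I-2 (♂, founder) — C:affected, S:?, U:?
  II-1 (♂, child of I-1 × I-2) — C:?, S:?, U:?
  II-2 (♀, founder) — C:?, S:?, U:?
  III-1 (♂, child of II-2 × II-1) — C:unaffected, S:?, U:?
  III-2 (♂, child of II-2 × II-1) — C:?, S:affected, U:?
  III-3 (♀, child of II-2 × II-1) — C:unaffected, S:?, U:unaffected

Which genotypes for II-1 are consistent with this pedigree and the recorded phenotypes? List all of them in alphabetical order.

C/I-1 ? ·: cc|Cc|CC
C/I-2 aff ·: Cc|CC
C/II-1 ? I-1×I-2: cc|Cc
C/II-2 ? ·: cc|Cc
C/III-1 un II-2×II-1: cc
C/III-2 ? II-2×II-1: cc|Cc|CC
C/III-3 un II-2×II-1: cc
⇒ C over [I-1,I-2,II-1,II-2,III-1,III-2,III-3]: 31 consistent
S/I-1 un ·: ss
S/I-2 ? ·: ss|Ss|SS
S/II-1 ? I-1×I-2: ss|Ss
S/II-2 ? ·: ss|Ss|SS
S/III-1 ? II-2×II-1: ss|Ss|SS
S/III-2 aff II-2×II-1: Ss|SS
S/III-3 ? II-2×II-1: ss|Ss|SS
⇒ S over [I-1,I-2,II-1,II-2,III-1,III-2,III-3]: 70 consistent
U/I-1 ? ·: uu|Uu|UU
U/I-2 ? ·: uu|Uu|UU
U/II-1 ? I-1×I-2: uu|Uu
U/II-2 ? ·: uu|Uu
U/III-1 ? II-2×II-1: uu|Uu|UU
U/III-2 ? II-2×II-1: uu|Uu|UU
U/III-3 un II-2×II-1: uu
⇒ U over [I-1,I-2,II-1,II-2,III-1,III-2,III-3]: 111 consistent

II-1 ∈ {Cc Ss Uu, Cc Ss uu, Cc ss Uu, Cc ss uu, cc Ss Uu, cc Ss uu, cc ss Uu, cc ss uu}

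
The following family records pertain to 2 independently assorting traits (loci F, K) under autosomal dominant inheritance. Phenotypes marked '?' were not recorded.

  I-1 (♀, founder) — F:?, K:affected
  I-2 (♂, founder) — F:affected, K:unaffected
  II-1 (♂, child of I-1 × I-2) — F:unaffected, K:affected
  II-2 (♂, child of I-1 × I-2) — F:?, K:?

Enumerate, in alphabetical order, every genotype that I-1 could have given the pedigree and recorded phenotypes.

I-1 ∈ {Ff KK, Ff Kk, ff KK, ff Kk}

F/I-1 ? ·: ff|Ff
F/I-2 aff ·: Ff
F/II-1 un I-1×I-2: ff
F/II-2 ? I-1×I-2: ff|Ff|FF
⇒ F over [I-1,I-2,II-1,II-2]: 5 consistent
K/I-1 aff ·: Kk|KK
K/I-2 un ·: kk
K/II-1 aff I-1×I-2: Kk
K/II-2 ? I-1×I-2: kk|Kk
⇒ K over [I-1,I-2,II-1,II-2]: 3 consistent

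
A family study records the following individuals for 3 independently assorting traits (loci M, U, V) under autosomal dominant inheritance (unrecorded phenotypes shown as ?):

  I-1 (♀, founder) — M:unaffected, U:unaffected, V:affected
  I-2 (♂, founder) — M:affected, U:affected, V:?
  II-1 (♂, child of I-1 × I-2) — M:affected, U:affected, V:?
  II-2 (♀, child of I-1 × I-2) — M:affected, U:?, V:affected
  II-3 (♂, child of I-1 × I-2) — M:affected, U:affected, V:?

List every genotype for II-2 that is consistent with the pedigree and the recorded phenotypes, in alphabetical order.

II-2 ∈ {Mm Uu VV, Mm Uu Vv, Mm uu VV, Mm uu Vv}

M/I-1 un ·: mm
M/I-2 aff ·: Mm|MM
M/II-1 aff I-1×I-2: Mm
M/II-2 aff I-1×I-2: Mm
M/II-3 aff I-1×I-2: Mm
⇒ M over [I-1,I-2,II-1,II-2,II-3]: 2 consistent
U/I-1 un ·: uu
U/I-2 aff ·: Uu|UU
U/II-1 aff I-1×I-2: Uu
U/II-2 ? I-1×I-2: uu|Uu
U/II-3 aff I-1×I-2: Uu
⇒ U over [I-1,I-2,II-1,II-2,II-3]: 3 consistent
V/I-1 aff ·: Vv|VV
V/I-2 ? ·: vv|Vv|VV
V/II-1 ? I-1×I-2: vv|Vv|VV
V/II-2 aff I-1×I-2: Vv|VV
V/II-3 ? I-1×I-2: vv|Vv|VV
⇒ V over [I-1,I-2,II-1,II-2,II-3]: 40 consistent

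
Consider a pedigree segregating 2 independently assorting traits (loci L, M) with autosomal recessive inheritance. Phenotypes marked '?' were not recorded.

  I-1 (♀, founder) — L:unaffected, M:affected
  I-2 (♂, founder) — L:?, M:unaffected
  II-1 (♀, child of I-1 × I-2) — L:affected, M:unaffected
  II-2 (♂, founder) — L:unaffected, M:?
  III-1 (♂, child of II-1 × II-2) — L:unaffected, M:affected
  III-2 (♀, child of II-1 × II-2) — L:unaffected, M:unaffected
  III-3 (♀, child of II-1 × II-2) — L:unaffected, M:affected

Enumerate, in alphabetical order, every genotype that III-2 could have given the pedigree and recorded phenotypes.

III-2 ∈ {Ll MM, Ll Mm}

L/I-1 un ·: Ll
L/I-2 ? ·: Ll|ll
L/II-1 aff I-1×I-2: ll
L/II-2 un ·: LL|Ll
L/III-1 un II-1×II-2: Ll
L/III-2 un II-1×II-2: Ll
L/III-3 un II-1×II-2: Ll
⇒ L over [I-1,I-2,II-1,II-2,III-1,III-2,III-3]: 4 consistent
M/I-1 aff ·: mm
M/I-2 un ·: MM|Mm
M/II-1 un I-1×I-2: Mm
M/II-2 ? ·: Mm|mm
M/III-1 aff II-1×II-2: mm
M/III-2 un II-1×II-2: MM|Mm
M/III-3 aff II-1×II-2: mm
⇒ M over [I-1,I-2,II-1,II-2,III-1,III-2,III-3]: 6 consistent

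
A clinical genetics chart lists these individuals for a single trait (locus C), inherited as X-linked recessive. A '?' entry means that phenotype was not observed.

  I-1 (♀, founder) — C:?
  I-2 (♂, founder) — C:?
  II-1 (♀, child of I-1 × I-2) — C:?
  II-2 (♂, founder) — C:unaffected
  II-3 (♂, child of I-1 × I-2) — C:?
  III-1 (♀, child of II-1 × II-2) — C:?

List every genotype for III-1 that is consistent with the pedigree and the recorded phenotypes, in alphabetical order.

III-1 ∈ {X^CX^C, X^CX^c}

C/I-1 ? ·: X^CX^C|X^CX^c|X^cX^c
C/I-2 ? ·: X^CY|X^cY
C/II-1 ? I-1×I-2: X^CX^C|X^CX^c|X^cX^c
C/II-2 un ·: X^CY
C/II-3 ? I-1×I-2: X^CY|X^cY
C/III-1 ? II-1×II-2: X^CX^C|X^CX^c
⇒ C over [I-1,I-2,II-1,II-2,II-3,III-1]: 18 consistent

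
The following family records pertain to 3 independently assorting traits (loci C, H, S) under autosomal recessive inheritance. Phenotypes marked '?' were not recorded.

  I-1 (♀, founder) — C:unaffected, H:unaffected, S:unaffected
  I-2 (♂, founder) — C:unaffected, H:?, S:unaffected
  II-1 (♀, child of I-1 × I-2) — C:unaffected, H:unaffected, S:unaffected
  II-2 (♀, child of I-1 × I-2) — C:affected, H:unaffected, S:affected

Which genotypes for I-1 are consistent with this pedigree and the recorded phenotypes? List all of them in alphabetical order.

C/I-1 un ·: Cc
C/I-2 un ·: Cc
C/II-1 un I-1×I-2: CC|Cc
C/II-2 aff I-1×I-2: cc
⇒ C over [I-1,I-2,II-1,II-2]: 2 consistent
H/I-1 un ·: HH|Hh
H/I-2 ? ·: HH|Hh|hh
H/II-1 un I-1×I-2: HH|Hh
H/II-2 un I-1×I-2: HH|Hh
⇒ H over [I-1,I-2,II-1,II-2]: 15 consistent
S/I-1 un ·: Ss
S/I-2 un ·: Ss
S/II-1 un I-1×I-2: SS|Ss
S/II-2 aff I-1×I-2: ss
⇒ S over [I-1,I-2,II-1,II-2]: 2 consistent

I-1 ∈ {Cc HH Ss, Cc Hh Ss}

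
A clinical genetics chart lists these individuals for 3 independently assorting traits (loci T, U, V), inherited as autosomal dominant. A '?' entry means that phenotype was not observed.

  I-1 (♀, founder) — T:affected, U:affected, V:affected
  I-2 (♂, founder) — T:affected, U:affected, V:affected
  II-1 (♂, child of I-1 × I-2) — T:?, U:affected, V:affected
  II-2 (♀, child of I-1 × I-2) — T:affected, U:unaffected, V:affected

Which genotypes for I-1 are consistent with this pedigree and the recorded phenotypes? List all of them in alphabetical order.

I-1 ∈ {TT Uu VV, TT Uu Vv, Tt Uu VV, Tt Uu Vv}

T/I-1 aff ·: Tt|TT
T/I-2 aff ·: Tt|TT
T/II-1 ? I-1×I-2: tt|Tt|TT
T/II-2 aff I-1×I-2: Tt|TT
⇒ T over [I-1,I-2,II-1,II-2]: 15 consistent
U/I-1 aff ·: Uu
U/I-2 aff ·: Uu
U/II-1 aff I-1×I-2: Uu|UU
U/II-2 un I-1×I-2: uu
⇒ U over [I-1,I-2,II-1,II-2]: 2 consistent
V/I-1 aff ·: Vv|VV
V/I-2 aff ·: Vv|VV
V/II-1 aff I-1×I-2: Vv|VV
V/II-2 aff I-1×I-2: Vv|VV
⇒ V over [I-1,I-2,II-1,II-2]: 13 consistent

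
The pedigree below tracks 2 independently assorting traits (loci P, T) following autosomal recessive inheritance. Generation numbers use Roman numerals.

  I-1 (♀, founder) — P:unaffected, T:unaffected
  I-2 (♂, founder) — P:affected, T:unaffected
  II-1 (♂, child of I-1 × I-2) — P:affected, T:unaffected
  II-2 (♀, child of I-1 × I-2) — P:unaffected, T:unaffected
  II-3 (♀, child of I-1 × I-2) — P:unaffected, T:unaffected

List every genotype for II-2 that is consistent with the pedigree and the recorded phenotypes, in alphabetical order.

P/I-1 un ·: Pp
P/I-2 aff ·: pp
P/II-1 aff I-1×I-2: pp
P/II-2 un I-1×I-2: Pp
P/II-3 un I-1×I-2: Pp
⇒ P over [I-1,I-2,II-1,II-2,II-3]: 1 consistent
T/I-1 un ·: TT|Tt
T/I-2 un ·: TT|Tt
T/II-1 un I-1×I-2: TT|Tt
T/II-2 un I-1×I-2: TT|Tt
T/II-3 un I-1×I-2: TT|Tt
⇒ T over [I-1,I-2,II-1,II-2,II-3]: 25 consistent

II-2 ∈ {Pp TT, Pp Tt}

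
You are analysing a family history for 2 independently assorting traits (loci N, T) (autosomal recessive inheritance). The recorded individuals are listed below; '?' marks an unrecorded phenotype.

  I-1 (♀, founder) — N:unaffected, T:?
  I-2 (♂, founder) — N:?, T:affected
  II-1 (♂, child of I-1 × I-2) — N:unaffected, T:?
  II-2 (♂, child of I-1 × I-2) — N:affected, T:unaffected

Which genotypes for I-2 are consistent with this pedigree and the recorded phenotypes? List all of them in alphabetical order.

N/I-1 un ·: Nn
N/I-2 ? ·: Nn|nn
N/II-1 un I-1×I-2: NN|Nn
N/II-2 aff I-1×I-2: nn
⇒ N over [I-1,I-2,II-1,II-2]: 3 consistent
T/I-1 ? ·: TT|Tt
T/I-2 aff ·: tt
T/II-1 ? I-1×I-2: Tt|tt
T/II-2 un I-1×I-2: Tt
⇒ T over [I-1,I-2,II-1,II-2]: 3 consistent

I-2 ∈ {Nn tt, nn tt}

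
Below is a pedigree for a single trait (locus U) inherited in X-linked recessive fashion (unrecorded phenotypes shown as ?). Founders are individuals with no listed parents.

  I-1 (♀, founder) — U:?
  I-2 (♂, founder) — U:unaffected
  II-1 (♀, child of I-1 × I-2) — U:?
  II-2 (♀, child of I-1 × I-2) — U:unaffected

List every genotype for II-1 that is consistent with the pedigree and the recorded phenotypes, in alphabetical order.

U/I-1 ? ·: X^UX^U|X^UX^u|X^uX^u
U/I-2 un ·: X^UY
U/II-1 ? I-1×I-2: X^UX^U|X^UX^u
U/II-2 un I-1×I-2: X^UX^U|X^UX^u
⇒ U over [I-1,I-2,II-1,II-2]: 6 consistent

II-1 ∈ {X^UX^U, X^UX^u}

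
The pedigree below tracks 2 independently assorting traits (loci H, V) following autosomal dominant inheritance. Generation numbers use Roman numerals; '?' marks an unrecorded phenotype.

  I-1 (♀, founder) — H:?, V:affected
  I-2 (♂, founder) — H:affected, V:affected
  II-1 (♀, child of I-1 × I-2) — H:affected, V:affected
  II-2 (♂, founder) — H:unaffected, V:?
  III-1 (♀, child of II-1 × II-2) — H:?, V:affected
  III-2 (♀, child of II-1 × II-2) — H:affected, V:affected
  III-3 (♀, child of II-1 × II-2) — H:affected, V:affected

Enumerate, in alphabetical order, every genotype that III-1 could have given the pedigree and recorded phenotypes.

H/I-1 ? ·: hh|Hh|HH
H/I-2 aff ·: Hh|HH
H/II-1 aff I-1×I-2: Hh|HH
H/II-2 un ·: hh
H/III-1 ? II-1×II-2: hh|Hh
H/III-2 aff II-1×II-2: Hh
H/III-3 aff II-1×II-2: Hh
⇒ H over [I-1,I-2,II-1,II-2,III-1,III-2,III-3]: 14 consistent
V/I-1 aff ·: Vv|VV
V/I-2 aff ·: Vv|VV
V/II-1 aff I-1×I-2: Vv|VV
V/II-2 ? ·: vv|Vv|VV
V/III-1 aff II-1×II-2: Vv|VV
V/III-2 aff II-1×II-2: Vv|VV
V/III-3 aff II-1×II-2: Vv|VV
⇒ V over [I-1,I-2,II-1,II-2,III-1,III-2,III-3]: 91 consistent

III-1 ∈ {Hh VV, Hh Vv, hh VV, hh Vv}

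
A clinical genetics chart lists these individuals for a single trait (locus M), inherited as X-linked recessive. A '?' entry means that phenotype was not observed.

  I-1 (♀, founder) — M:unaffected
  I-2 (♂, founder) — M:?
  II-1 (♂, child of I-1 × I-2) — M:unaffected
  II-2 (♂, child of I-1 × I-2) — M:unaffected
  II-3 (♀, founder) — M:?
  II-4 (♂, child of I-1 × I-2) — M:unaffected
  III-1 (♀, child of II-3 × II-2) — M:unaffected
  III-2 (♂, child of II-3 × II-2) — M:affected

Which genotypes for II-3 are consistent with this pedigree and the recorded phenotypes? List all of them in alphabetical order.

II-3 ∈ {X^MX^m, X^mX^m}

M/I-1 un ·: X^MX^M|X^MX^m
M/I-2 ? ·: X^MY|X^mY
M/II-1 un I-1×I-2: X^MY
M/II-2 un I-1×I-2: X^MY
M/II-3 ? ·: X^MX^m|X^mX^m
M/II-4 un I-1×I-2: X^MY
M/III-1 un II-3×II-2: X^MX^M|X^MX^m
M/III-2 aff II-3×II-2: X^mY
⇒ M over [I-1,I-2,II-1,II-2,II-3,II-4,III-1,III-2]: 12 consistent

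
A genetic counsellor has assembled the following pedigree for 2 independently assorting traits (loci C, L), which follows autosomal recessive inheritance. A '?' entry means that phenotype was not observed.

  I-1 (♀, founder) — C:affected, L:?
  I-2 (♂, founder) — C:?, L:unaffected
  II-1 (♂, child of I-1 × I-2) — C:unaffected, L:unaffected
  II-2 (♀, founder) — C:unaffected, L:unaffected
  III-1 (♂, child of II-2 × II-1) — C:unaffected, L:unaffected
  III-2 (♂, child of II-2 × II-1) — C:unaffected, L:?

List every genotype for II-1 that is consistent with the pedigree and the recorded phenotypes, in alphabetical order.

II-1 ∈ {Cc LL, Cc Ll}

C/I-1 aff ·: cc
C/I-2 ? ·: CC|Cc
C/II-1 un I-1×I-2: Cc
C/II-2 un ·: CC|Cc
C/III-1 un II-2×II-1: CC|Cc
C/III-2 un II-2×II-1: CC|Cc
⇒ C over [I-1,I-2,II-1,II-2,III-1,III-2]: 16 consistent
L/I-1 ? ·: LL|Ll|ll
L/I-2 un ·: LL|Ll
L/II-1 un I-1×I-2: LL|Ll
L/II-2 un ·: LL|Ll
L/III-1 un II-2×II-1: LL|Ll
L/III-2 ? II-2×II-1: LL|Ll|ll
⇒ L over [I-1,I-2,II-1,II-2,III-1,III-2]: 70 consistent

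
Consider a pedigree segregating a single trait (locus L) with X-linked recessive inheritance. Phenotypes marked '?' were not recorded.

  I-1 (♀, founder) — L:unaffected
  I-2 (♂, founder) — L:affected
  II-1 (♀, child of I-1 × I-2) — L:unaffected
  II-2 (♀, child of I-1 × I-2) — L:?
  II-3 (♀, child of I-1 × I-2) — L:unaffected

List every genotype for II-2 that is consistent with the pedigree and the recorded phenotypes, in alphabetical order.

L/I-1 un ·: X^LX^L|X^LX^l
L/I-2 aff ·: X^lY
L/II-1 un I-1×I-2: X^LX^l
L/II-2 ? I-1×I-2: X^LX^l|X^lX^l
L/II-3 un I-1×I-2: X^LX^l
⇒ L over [I-1,I-2,II-1,II-2,II-3]: 3 consistent

II-2 ∈ {X^LX^l, X^lX^l}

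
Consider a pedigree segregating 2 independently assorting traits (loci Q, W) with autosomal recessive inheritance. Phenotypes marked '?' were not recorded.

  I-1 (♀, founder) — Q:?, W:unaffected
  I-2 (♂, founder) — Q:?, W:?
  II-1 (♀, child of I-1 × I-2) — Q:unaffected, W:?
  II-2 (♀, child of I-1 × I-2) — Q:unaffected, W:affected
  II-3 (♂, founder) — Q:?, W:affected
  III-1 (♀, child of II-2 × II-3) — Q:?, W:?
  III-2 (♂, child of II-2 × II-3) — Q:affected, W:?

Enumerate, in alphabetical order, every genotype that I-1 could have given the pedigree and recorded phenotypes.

I-1 ∈ {QQ Ww, Qq Ww, qq Ww}

Q/I-1 ? ·: QQ|Qq|qq
Q/I-2 ? ·: QQ|Qq|qq
Q/II-1 un I-1×I-2: QQ|Qq
Q/II-2 un I-1×I-2: Qq
Q/II-3 ? ·: Qq|qq
Q/III-1 ? II-2×II-3: QQ|Qq|qq
Q/III-2 aff II-2×II-3: qq
⇒ Q over [I-1,I-2,II-1,II-2,II-3,III-1,III-2]: 50 consistent
W/I-1 un ·: Ww
W/I-2 ? ·: Ww|ww
W/II-1 ? I-1×I-2: WW|Ww|ww
W/II-2 aff I-1×I-2: ww
W/II-3 aff ·: ww
W/III-1 ? II-2×II-3: ww
W/III-2 ? II-2×II-3: ww
⇒ W over [I-1,I-2,II-1,II-2,II-3,III-1,III-2]: 5 consistent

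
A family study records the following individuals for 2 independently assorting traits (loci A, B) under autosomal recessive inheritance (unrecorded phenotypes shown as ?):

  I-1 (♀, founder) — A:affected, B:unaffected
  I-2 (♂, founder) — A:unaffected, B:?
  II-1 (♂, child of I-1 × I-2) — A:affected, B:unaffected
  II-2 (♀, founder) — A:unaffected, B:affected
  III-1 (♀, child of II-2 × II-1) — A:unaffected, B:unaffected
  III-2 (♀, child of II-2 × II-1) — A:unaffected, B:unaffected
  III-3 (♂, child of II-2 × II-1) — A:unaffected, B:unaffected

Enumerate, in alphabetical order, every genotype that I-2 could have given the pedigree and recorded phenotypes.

I-2 ∈ {Aa BB, Aa Bb, Aa bb}

A/I-1 aff ·: aa
A/I-2 un ·: Aa
A/II-1 aff I-1×I-2: aa
A/II-2 un ·: AA|Aa
A/III-1 un II-2×II-1: Aa
A/III-2 un II-2×II-1: Aa
A/III-3 un II-2×II-1: Aa
⇒ A over [I-1,I-2,II-1,II-2,III-1,III-2,III-3]: 2 consistent
B/I-1 un ·: BB|Bb
B/I-2 ? ·: BB|Bb|bb
B/II-1 un I-1×I-2: BB|Bb
B/II-2 aff ·: bb
B/III-1 un II-2×II-1: Bb
B/III-2 un II-2×II-1: Bb
B/III-3 un II-2×II-1: Bb
⇒ B over [I-1,I-2,II-1,II-2,III-1,III-2,III-3]: 9 consistent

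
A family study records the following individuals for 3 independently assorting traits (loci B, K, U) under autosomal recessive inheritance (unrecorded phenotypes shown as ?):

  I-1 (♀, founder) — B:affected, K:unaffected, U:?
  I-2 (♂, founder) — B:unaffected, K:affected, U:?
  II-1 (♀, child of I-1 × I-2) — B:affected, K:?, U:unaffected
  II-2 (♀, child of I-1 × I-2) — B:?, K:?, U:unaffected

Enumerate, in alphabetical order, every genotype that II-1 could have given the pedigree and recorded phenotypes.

II-1 ∈ {bb Kk UU, bb Kk Uu, bb kk UU, bb kk Uu}

B/I-1 aff ·: bb
B/I-2 un ·: Bb
B/II-1 aff I-1×I-2: bb
B/II-2 ? I-1×I-2: Bb|bb
⇒ B over [I-1,I-2,II-1,II-2]: 2 consistent
K/I-1 un ·: KK|Kk
K/I-2 aff ·: kk
K/II-1 ? I-1×I-2: Kk|kk
K/II-2 ? I-1×I-2: Kk|kk
⇒ K over [I-1,I-2,II-1,II-2]: 5 consistent
U/I-1 ? ·: UU|Uu|uu
U/I-2 ? ·: UU|Uu|uu
U/II-1 un I-1×I-2: UU|Uu
U/II-2 un I-1×I-2: UU|Uu
⇒ U over [I-1,I-2,II-1,II-2]: 17 consistent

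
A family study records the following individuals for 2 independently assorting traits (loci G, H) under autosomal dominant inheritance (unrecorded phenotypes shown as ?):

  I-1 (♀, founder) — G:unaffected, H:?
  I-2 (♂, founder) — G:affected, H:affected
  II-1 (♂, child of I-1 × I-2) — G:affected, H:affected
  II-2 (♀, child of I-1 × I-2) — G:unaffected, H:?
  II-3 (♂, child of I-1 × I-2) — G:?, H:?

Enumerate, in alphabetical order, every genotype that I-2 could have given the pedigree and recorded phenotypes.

I-2 ∈ {Gg HH, Gg Hh}

G/I-1 un ·: gg
G/I-2 aff ·: Gg
G/II-1 aff I-1×I-2: Gg
G/II-2 un I-1×I-2: gg
G/II-3 ? I-1×I-2: gg|Gg
⇒ G over [I-1,I-2,II-1,II-2,II-3]: 2 consistent
H/I-1 ? ·: hh|Hh|HH
H/I-2 aff ·: Hh|HH
H/II-1 aff I-1×I-2: Hh|HH
H/II-2 ? I-1×I-2: hh|Hh|HH
H/II-3 ? I-1×I-2: hh|Hh|HH
⇒ H over [I-1,I-2,II-1,II-2,II-3]: 40 consistent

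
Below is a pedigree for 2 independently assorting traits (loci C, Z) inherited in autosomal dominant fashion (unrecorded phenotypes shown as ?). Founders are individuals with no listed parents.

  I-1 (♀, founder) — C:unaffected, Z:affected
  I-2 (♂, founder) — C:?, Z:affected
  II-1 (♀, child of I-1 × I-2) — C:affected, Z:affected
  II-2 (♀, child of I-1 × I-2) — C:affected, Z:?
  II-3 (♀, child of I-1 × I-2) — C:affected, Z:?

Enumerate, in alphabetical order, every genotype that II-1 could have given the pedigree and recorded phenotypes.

C/I-1 un ·: cc
C/I-2 ? ·: Cc|CC
C/II-1 aff I-1×I-2: Cc
C/II-2 aff I-1×I-2: Cc
C/II-3 aff I-1×I-2: Cc
⇒ C over [I-1,I-2,II-1,II-2,II-3]: 2 consistent
Z/I-1 aff ·: Zz|ZZ
Z/I-2 aff ·: Zz|ZZ
Z/II-1 aff I-1×I-2: Zz|ZZ
Z/II-2 ? I-1×I-2: zz|Zz|ZZ
Z/II-3 ? I-1×I-2: zz|Zz|ZZ
⇒ Z over [I-1,I-2,II-1,II-2,II-3]: 35 consistent

II-1 ∈ {Cc ZZ, Cc Zz}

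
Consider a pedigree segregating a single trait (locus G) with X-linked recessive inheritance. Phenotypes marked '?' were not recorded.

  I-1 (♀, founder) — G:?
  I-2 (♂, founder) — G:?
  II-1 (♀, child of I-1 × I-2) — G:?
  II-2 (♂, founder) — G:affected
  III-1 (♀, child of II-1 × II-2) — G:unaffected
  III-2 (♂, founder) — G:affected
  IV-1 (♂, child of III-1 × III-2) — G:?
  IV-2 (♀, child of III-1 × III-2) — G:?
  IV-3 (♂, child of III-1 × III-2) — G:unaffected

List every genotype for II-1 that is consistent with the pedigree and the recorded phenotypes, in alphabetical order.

G/I-1 ? ·: X^GX^G|X^GX^g|X^gX^g
G/I-2 ? ·: X^GY|X^gY
G/II-1 ? I-1×I-2: X^GX^G|X^GX^g
G/II-2 aff ·: X^gY
G/III-1 un II-1×II-2: X^GX^g
G/III-2 aff ·: X^gY
G/IV-1 ? III-1×III-2: X^GY|X^gY
G/IV-2 ? III-1×III-2: X^GX^g|X^gX^g
G/IV-3 un III-1×III-2: X^GY
⇒ G over [I-1,I-2,II-1,II-2,III-1,III-2,IV-1,IV-2,IV-3]: 24 consistent

II-1 ∈ {X^GX^G, X^GX^g}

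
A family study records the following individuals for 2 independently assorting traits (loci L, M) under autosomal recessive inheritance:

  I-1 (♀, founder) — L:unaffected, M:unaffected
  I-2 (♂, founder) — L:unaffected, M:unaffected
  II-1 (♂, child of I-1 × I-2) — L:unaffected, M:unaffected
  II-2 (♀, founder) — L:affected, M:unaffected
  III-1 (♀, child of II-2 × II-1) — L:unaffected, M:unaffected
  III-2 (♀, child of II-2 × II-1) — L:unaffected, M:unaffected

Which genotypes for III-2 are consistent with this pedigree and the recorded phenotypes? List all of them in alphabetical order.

III-2 ∈ {Ll MM, Ll Mm}

L/I-1 un ·: LL|Ll
L/I-2 un ·: LL|Ll
L/II-1 un I-1×I-2: LL|Ll
L/II-2 aff ·: ll
L/III-1 un II-2×II-1: Ll
L/III-2 un II-2×II-1: Ll
⇒ L over [I-1,I-2,II-1,II-2,III-1,III-2]: 7 consistent
M/I-1 un ·: MM|Mm
M/I-2 un ·: MM|Mm
M/II-1 un I-1×I-2: MM|Mm
M/II-2 un ·: MM|Mm
M/III-1 un II-2×II-1: MM|Mm
M/III-2 un II-2×II-1: MM|Mm
⇒ M over [I-1,I-2,II-1,II-2,III-1,III-2]: 44 consistent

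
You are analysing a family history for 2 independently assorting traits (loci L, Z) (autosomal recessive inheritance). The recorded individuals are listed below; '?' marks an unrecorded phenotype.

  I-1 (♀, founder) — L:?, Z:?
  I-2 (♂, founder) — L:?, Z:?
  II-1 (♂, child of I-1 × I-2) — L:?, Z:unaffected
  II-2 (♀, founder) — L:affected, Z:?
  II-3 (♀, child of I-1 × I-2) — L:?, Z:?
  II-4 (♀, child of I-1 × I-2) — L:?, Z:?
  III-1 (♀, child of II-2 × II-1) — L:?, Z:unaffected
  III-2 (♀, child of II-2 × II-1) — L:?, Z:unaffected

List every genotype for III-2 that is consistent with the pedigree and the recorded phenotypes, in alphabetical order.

III-2 ∈ {Ll ZZ, Ll Zz, ll ZZ, ll Zz}

L/I-1 ? ·: LL|Ll|ll
L/I-2 ? ·: LL|Ll|ll
L/II-1 ? I-1×I-2: LL|Ll|ll
L/II-2 aff ·: ll
L/II-3 ? I-1×I-2: LL|Ll|ll
L/II-4 ? I-1×I-2: LL|Ll|ll
L/III-1 ? II-2×II-1: Ll|ll
L/III-2 ? II-2×II-1: Ll|ll
⇒ L over [I-1,I-2,II-1,II-2,II-3,II-4,III-1,III-2]: 144 consistent
Z/I-1 ? ·: ZZ|Zz|zz
Z/I-2 ? ·: ZZ|Zz|zz
Z/II-1 un I-1×I-2: ZZ|Zz
Z/II-2 ? ·: ZZ|Zz|zz
Z/II-3 ? I-1×I-2: ZZ|Zz|zz
Z/II-4 ? I-1×I-2: ZZ|Zz|zz
Z/III-1 un II-2×II-1: ZZ|Zz
Z/III-2 un II-2×II-1: ZZ|Zz
⇒ Z over [I-1,I-2,II-1,II-2,II-3,II-4,III-1,III-2]: 351 consistent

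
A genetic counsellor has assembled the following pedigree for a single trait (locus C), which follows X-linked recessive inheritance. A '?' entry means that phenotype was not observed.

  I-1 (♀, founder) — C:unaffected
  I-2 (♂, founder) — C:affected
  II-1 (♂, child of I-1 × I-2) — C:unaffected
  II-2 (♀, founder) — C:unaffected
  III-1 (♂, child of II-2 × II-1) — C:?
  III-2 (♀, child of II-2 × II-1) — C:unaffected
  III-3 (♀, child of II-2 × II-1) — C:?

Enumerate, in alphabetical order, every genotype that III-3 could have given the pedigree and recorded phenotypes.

III-3 ∈ {X^CX^C, X^CX^c}

C/I-1 un ·: X^CX^C|X^CX^c
C/I-2 aff ·: X^cY
C/II-1 un I-1×I-2: X^CY
C/II-2 un ·: X^CX^C|X^CX^c
C/III-1 ? II-2×II-1: X^CY|X^cY
C/III-2 un II-2×II-1: X^CX^C|X^CX^c
C/III-3 ? II-2×II-1: X^CX^C|X^CX^c
⇒ C over [I-1,I-2,II-1,II-2,III-1,III-2,III-3]: 18 consistent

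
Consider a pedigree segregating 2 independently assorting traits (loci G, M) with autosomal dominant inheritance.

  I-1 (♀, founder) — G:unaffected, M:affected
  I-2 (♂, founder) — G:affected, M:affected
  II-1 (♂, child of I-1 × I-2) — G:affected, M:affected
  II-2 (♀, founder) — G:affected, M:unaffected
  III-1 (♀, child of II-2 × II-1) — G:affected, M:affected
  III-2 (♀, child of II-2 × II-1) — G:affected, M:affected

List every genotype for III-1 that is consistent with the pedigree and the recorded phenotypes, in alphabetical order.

III-1 ∈ {GG Mm, Gg Mm}

G/I-1 un ·: gg
G/I-2 aff ·: Gg|GG
G/II-1 aff I-1×I-2: Gg
G/II-2 aff ·: Gg|GG
G/III-1 aff II-2×II-1: Gg|GG
G/III-2 aff II-2×II-1: Gg|GG
⇒ G over [I-1,I-2,II-1,II-2,III-1,III-2]: 16 consistent
M/I-1 aff ·: Mm|MM
M/I-2 aff ·: Mm|MM
M/II-1 aff I-1×I-2: Mm|MM
M/II-2 un ·: mm
M/III-1 aff II-2×II-1: Mm
M/III-2 aff II-2×II-1: Mm
⇒ M over [I-1,I-2,II-1,II-2,III-1,III-2]: 7 consistent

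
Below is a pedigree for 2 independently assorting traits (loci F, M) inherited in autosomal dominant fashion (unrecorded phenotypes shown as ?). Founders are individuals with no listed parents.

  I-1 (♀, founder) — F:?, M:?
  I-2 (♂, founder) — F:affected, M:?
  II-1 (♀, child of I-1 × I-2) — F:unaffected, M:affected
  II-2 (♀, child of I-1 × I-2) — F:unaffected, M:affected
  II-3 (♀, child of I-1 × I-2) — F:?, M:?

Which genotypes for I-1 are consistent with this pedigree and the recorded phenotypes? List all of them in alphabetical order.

F/I-1 ? ·: ff|Ff
F/I-2 aff ·: Ff
F/II-1 un I-1×I-2: ff
F/II-2 un I-1×I-2: ff
F/II-3 ? I-1×I-2: ff|Ff|FF
⇒ F over [I-1,I-2,II-1,II-2,II-3]: 5 consistent
M/I-1 ? ·: mm|Mm|MM
M/I-2 ? ·: mm|Mm|MM
M/II-1 aff I-1×I-2: Mm|MM
M/II-2 aff I-1×I-2: Mm|MM
M/II-3 ? I-1×I-2: mm|Mm|MM
⇒ M over [I-1,I-2,II-1,II-2,II-3]: 35 consistent

I-1 ∈ {Ff MM, Ff Mm, Ff mm, ff MM, ff Mm, ff mm}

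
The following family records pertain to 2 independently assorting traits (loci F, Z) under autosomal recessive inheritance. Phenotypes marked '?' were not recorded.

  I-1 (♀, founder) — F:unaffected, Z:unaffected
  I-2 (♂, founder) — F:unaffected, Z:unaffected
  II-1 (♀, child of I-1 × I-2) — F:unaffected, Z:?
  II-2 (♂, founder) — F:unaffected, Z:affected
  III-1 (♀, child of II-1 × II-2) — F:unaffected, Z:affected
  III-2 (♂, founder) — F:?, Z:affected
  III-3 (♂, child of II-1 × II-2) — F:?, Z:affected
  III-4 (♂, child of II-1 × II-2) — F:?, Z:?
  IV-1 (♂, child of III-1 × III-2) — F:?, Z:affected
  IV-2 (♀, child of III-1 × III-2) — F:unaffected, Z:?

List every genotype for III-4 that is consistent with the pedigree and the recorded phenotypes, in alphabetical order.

F/I-1 un ·: FF|Ff
F/I-2 un ·: FF|Ff
F/II-1 un I-1×I-2: FF|Ff
F/II-2 un ·: FF|Ff
F/III-1 un II-1×II-2: FF|Ff
F/III-2 ? ·: FF|Ff|ff
F/III-3 ? II-1×II-2: FF|Ff|ff
F/III-4 ? II-1×II-2: FF|Ff|ff
F/IV-1 ? III-1×III-2: FF|Ff|ff
F/IV-2 un III-1×III-2: FF|Ff
⇒ F over [I-1,I-2,II-1,II-2,III-1,III-2,III-3,III-4,IV-1,IV-2]: 1014 consistent
Z/I-1 un ·: ZZ|Zz
Z/I-2 un ·: ZZ|Zz
Z/II-1 ? I-1×I-2: Zz|zz
Z/II-2 aff ·: zz
Z/III-1 aff II-1×II-2: zz
Z/III-2 aff ·: zz
Z/III-3 aff II-1×II-2: zz
Z/III-4 ? II-1×II-2: Zz|zz
Z/IV-1 aff III-1×III-2: zz
Z/IV-2 ? III-1×III-2: zz
⇒ Z over [I-1,I-2,II-1,II-2,III-1,III-2,III-3,III-4,IV-1,IV-2]: 7 consistent

III-4 ∈ {FF Zz, FF zz, Ff Zz, Ff zz, ff Zz, ff zz}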